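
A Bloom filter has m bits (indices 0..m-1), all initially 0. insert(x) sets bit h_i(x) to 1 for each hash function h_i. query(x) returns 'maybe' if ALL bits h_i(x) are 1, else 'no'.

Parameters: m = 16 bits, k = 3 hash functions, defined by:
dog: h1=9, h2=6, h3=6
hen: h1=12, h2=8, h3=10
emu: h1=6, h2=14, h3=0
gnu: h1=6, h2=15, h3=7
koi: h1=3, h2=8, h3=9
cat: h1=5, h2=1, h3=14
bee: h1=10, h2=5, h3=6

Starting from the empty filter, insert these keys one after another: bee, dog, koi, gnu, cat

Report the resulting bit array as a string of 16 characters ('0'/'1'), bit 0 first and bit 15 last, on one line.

Answer: 0101011111100011

Derivation:
Start: bits=0000000000000000
After insert 'bee': sets bits 5 6 10 -> bits=0000011000100000
After insert 'dog': sets bits 6 9 -> bits=0000011001100000
After insert 'koi': sets bits 3 8 9 -> bits=0001011011100000
After insert 'gnu': sets bits 6 7 15 -> bits=0001011111100001
After insert 'cat': sets bits 1 5 14 -> bits=0101011111100011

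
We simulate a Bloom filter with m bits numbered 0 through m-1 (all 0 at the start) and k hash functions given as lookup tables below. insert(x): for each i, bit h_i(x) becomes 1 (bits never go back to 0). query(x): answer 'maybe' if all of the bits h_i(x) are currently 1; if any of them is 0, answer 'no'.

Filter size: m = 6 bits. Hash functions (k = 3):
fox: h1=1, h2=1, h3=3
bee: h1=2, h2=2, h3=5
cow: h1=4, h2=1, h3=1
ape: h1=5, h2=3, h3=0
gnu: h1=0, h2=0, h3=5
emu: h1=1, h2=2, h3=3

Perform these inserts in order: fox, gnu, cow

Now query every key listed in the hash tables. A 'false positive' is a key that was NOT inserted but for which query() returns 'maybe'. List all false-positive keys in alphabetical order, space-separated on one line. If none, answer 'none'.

Start: bits=000000
After insert 'fox': sets bits 1 3 -> bits=010100
After insert 'gnu': sets bits 0 5 -> bits=110101
After insert 'cow': sets bits 1 4 -> bits=110111
Not inserted: ape bee emu — query each against bits=110111:
query ape: checks bit0=1, bit3=1, bit5=1 (all 1) -> maybe => FALSE POSITIVE
query bee: checks bit2=0, bit5=1 (has a 0) -> no => not a false positive
query emu: checks bit1=1, bit2=0, bit3=1 (has a 0) -> no => not a false positive
False positives (alphabetical): ape

Answer: ape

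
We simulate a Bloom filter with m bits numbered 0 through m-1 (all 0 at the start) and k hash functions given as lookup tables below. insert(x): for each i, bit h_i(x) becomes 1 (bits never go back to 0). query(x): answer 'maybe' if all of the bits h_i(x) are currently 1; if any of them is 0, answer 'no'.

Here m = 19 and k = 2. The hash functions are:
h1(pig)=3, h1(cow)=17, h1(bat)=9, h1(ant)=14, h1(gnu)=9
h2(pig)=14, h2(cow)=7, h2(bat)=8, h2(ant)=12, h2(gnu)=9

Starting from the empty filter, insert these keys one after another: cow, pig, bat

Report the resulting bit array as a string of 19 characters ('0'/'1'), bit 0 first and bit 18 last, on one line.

Start: bits=0000000000000000000
After insert 'cow': sets bits 7 17 -> bits=0000000100000000010
After insert 'pig': sets bits 3 14 -> bits=0001000100000010010
After insert 'bat': sets bits 8 9 -> bits=0001000111000010010

Answer: 0001000111000010010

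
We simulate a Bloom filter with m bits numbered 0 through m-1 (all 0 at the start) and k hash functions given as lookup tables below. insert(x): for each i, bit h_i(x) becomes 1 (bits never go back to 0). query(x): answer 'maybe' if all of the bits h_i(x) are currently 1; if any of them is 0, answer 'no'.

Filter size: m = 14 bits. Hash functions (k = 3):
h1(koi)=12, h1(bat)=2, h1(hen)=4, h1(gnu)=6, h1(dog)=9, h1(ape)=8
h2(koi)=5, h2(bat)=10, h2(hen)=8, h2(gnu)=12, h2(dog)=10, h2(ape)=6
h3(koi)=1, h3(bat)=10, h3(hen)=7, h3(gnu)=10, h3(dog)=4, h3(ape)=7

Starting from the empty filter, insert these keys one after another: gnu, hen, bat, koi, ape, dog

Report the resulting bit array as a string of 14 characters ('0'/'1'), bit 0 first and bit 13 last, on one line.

Answer: 01101111111010

Derivation:
Start: bits=00000000000000
After insert 'gnu': sets bits 6 10 12 -> bits=00000010001010
After insert 'hen': sets bits 4 7 8 -> bits=00001011101010
After insert 'bat': sets bits 2 10 -> bits=00101011101010
After insert 'koi': sets bits 1 5 12 -> bits=01101111101010
After insert 'ape': sets bits 6 7 8 -> bits=01101111101010
After insert 'dog': sets bits 4 9 10 -> bits=01101111111010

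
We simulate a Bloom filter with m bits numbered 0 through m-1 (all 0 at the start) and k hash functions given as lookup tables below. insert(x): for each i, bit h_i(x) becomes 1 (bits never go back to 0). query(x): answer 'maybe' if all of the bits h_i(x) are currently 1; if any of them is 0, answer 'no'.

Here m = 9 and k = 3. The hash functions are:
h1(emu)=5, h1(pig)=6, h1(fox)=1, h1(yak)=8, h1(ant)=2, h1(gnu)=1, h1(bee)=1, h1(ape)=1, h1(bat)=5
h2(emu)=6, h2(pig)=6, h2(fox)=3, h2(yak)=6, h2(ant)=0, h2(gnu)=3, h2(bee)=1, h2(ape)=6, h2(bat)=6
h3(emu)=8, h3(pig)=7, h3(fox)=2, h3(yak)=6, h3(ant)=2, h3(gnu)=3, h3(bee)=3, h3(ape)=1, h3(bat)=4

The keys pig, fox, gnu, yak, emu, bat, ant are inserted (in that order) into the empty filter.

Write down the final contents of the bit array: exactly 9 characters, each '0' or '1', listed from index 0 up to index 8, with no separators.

Answer: 111111111

Derivation:
Start: bits=000000000
After insert 'pig': sets bits 6 7 -> bits=000000110
After insert 'fox': sets bits 1 2 3 -> bits=011100110
After insert 'gnu': sets bits 1 3 -> bits=011100110
After insert 'yak': sets bits 6 8 -> bits=011100111
After insert 'emu': sets bits 5 6 8 -> bits=011101111
After insert 'bat': sets bits 4 5 6 -> bits=011111111
After insert 'ant': sets bits 0 2 -> bits=111111111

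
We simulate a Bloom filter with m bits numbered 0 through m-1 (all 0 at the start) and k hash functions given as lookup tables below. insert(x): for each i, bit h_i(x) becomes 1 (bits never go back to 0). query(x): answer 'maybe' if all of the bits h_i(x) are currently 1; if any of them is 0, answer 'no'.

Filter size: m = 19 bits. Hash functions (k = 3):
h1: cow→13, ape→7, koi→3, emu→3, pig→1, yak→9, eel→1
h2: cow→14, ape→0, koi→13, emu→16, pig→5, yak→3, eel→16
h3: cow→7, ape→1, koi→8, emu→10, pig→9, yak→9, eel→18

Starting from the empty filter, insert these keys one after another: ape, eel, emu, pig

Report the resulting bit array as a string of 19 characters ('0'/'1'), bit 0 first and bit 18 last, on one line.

Start: bits=0000000000000000000
After insert 'ape': sets bits 0 1 7 -> bits=1100000100000000000
After insert 'eel': sets bits 1 16 18 -> bits=1100000100000000101
After insert 'emu': sets bits 3 10 16 -> bits=1101000100100000101
After insert 'pig': sets bits 1 5 9 -> bits=1101010101100000101

Answer: 1101010101100000101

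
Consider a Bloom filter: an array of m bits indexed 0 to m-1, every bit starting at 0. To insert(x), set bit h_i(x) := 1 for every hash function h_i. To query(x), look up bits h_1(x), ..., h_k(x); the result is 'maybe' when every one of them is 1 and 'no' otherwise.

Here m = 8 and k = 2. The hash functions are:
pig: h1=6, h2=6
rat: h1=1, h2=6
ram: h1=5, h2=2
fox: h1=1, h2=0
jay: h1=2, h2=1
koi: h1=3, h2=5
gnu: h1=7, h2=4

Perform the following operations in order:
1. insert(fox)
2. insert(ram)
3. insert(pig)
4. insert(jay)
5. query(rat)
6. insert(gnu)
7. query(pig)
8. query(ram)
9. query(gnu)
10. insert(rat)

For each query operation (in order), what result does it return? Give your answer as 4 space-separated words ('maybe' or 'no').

Start: bits=00000000
Op 1: insert fox -> sets bits 0 1 -> bits=11000000
Op 2: insert ram -> sets bits 2 5 -> bits=11100100
Op 3: insert pig -> sets bits 6 -> bits=11100110
Op 4: insert jay -> sets bits 1 2 -> bits=11100110
Op 5: query rat -> checks bit1=1, bit6=1 (all 1) -> maybe
Op 6: insert gnu -> sets bits 4 7 -> bits=11101111
Op 7: query pig -> checks bit6=1 (all 1) -> maybe
Op 8: query ram -> checks bit2=1, bit5=1 (all 1) -> maybe
Op 9: query gnu -> checks bit4=1, bit7=1 (all 1) -> maybe
Op 10: insert rat -> sets bits 1 6 -> bits=11101111
Query results in order: maybe maybe maybe maybe

Answer: maybe maybe maybe maybe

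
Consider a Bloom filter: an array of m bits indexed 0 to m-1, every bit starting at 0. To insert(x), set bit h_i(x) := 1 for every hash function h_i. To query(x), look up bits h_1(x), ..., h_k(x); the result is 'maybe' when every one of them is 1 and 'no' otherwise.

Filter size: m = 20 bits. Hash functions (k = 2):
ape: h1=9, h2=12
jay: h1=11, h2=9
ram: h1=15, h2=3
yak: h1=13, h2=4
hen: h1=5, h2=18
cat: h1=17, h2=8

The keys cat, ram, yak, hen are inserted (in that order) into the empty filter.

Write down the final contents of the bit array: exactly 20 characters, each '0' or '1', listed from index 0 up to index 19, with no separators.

Start: bits=00000000000000000000
After insert 'cat': sets bits 8 17 -> bits=00000000100000000100
After insert 'ram': sets bits 3 15 -> bits=00010000100000010100
After insert 'yak': sets bits 4 13 -> bits=00011000100001010100
After insert 'hen': sets bits 5 18 -> bits=00011100100001010110

Answer: 00011100100001010110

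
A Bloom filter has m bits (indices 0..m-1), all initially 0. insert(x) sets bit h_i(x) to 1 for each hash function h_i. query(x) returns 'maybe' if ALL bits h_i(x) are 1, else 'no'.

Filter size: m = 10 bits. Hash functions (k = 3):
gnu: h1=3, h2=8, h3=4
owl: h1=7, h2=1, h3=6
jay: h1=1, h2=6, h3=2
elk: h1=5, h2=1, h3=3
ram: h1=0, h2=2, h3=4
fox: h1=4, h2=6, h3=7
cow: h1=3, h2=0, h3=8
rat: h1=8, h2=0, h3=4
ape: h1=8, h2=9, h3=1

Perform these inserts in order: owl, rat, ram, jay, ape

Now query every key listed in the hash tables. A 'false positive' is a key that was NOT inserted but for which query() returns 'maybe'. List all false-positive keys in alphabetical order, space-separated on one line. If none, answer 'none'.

Start: bits=0000000000
After insert 'owl': sets bits 1 6 7 -> bits=0100001100
After insert 'rat': sets bits 0 4 8 -> bits=1100101110
After insert 'ram': sets bits 0 2 4 -> bits=1110101110
After insert 'jay': sets bits 1 2 6 -> bits=1110101110
After insert 'ape': sets bits 1 8 9 -> bits=1110101111
Not inserted: cow elk fox gnu — query each against bits=1110101111:
query cow: checks bit0=1, bit3=0, bit8=1 (has a 0) -> no => not a false positive
query elk: checks bit1=1, bit3=0, bit5=0 (has a 0) -> no => not a false positive
query fox: checks bit4=1, bit6=1, bit7=1 (all 1) -> maybe => FALSE POSITIVE
query gnu: checks bit3=0, bit4=1, bit8=1 (has a 0) -> no => not a false positive
False positives (alphabetical): fox

Answer: fox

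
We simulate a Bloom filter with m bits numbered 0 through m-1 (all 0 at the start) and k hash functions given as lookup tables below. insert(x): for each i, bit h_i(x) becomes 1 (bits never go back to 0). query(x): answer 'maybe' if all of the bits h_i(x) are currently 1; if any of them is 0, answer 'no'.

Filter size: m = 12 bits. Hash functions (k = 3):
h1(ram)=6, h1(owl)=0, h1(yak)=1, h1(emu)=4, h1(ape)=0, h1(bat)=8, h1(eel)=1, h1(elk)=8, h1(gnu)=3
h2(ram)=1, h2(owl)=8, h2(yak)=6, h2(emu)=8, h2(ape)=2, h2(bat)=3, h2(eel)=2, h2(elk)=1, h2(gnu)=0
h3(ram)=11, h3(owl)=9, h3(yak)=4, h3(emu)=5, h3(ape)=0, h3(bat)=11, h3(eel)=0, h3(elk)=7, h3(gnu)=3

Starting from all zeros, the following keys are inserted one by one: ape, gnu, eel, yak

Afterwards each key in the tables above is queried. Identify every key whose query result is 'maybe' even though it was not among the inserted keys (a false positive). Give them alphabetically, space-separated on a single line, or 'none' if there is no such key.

Answer: none

Derivation:
Start: bits=000000000000
After insert 'ape': sets bits 0 2 -> bits=101000000000
After insert 'gnu': sets bits 0 3 -> bits=101100000000
After insert 'eel': sets bits 0 1 2 -> bits=111100000000
After insert 'yak': sets bits 1 4 6 -> bits=111110100000
Not inserted: bat elk emu owl ram — query each against bits=111110100000:
query bat: checks bit3=1, bit8=0, bit11=0 (has a 0) -> no => not a false positive
query elk: checks bit1=1, bit7=0, bit8=0 (has a 0) -> no => not a false positive
query emu: checks bit4=1, bit5=0, bit8=0 (has a 0) -> no => not a false positive
query owl: checks bit0=1, bit8=0, bit9=0 (has a 0) -> no => not a false positive
query ram: checks bit1=1, bit6=1, bit11=0 (has a 0) -> no => not a false positive
False positives (alphabetical): none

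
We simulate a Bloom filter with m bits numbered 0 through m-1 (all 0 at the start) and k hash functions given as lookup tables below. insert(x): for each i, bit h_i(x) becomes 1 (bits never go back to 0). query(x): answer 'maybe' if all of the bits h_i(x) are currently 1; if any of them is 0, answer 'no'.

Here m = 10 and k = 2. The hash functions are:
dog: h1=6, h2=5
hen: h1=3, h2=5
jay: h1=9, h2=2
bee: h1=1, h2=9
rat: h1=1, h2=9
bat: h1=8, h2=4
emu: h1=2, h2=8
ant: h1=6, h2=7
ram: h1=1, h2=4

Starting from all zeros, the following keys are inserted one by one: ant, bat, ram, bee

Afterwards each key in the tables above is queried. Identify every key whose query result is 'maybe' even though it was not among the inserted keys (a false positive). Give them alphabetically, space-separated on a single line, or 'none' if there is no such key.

Answer: rat

Derivation:
Start: bits=0000000000
After insert 'ant': sets bits 6 7 -> bits=0000001100
After insert 'bat': sets bits 4 8 -> bits=0000101110
After insert 'ram': sets bits 1 4 -> bits=0100101110
After insert 'bee': sets bits 1 9 -> bits=0100101111
Not inserted: dog emu hen jay rat — query each against bits=0100101111:
query dog: checks bit5=0, bit6=1 (has a 0) -> no => not a false positive
query emu: checks bit2=0, bit8=1 (has a 0) -> no => not a false positive
query hen: checks bit3=0, bit5=0 (has a 0) -> no => not a false positive
query jay: checks bit2=0, bit9=1 (has a 0) -> no => not a false positive
query rat: checks bit1=1, bit9=1 (all 1) -> maybe => FALSE POSITIVE
False positives (alphabetical): rat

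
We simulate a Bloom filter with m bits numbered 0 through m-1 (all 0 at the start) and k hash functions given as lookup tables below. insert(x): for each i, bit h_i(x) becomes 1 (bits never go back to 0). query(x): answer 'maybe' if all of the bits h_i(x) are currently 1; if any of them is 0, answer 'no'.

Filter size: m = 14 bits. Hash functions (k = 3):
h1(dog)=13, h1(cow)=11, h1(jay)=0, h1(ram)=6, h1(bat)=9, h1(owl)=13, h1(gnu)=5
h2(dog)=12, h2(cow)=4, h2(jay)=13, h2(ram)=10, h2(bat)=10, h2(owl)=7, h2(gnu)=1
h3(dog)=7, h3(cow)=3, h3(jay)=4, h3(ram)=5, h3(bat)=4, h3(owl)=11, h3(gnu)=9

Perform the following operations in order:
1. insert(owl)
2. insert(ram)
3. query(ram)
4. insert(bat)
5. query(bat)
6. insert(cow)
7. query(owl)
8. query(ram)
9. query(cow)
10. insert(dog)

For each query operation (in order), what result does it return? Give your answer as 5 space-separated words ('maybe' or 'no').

Start: bits=00000000000000
Op 1: insert owl -> sets bits 7 11 13 -> bits=00000001000101
Op 2: insert ram -> sets bits 5 6 10 -> bits=00000111001101
Op 3: query ram -> checks bit5=1, bit6=1, bit10=1 (all 1) -> maybe
Op 4: insert bat -> sets bits 4 9 10 -> bits=00001111011101
Op 5: query bat -> checks bit4=1, bit9=1, bit10=1 (all 1) -> maybe
Op 6: insert cow -> sets bits 3 4 11 -> bits=00011111011101
Op 7: query owl -> checks bit7=1, bit11=1, bit13=1 (all 1) -> maybe
Op 8: query ram -> checks bit5=1, bit6=1, bit10=1 (all 1) -> maybe
Op 9: query cow -> checks bit3=1, bit4=1, bit11=1 (all 1) -> maybe
Op 10: insert dog -> sets bits 7 12 13 -> bits=00011111011111
Query results in order: maybe maybe maybe maybe maybe

Answer: maybe maybe maybe maybe maybe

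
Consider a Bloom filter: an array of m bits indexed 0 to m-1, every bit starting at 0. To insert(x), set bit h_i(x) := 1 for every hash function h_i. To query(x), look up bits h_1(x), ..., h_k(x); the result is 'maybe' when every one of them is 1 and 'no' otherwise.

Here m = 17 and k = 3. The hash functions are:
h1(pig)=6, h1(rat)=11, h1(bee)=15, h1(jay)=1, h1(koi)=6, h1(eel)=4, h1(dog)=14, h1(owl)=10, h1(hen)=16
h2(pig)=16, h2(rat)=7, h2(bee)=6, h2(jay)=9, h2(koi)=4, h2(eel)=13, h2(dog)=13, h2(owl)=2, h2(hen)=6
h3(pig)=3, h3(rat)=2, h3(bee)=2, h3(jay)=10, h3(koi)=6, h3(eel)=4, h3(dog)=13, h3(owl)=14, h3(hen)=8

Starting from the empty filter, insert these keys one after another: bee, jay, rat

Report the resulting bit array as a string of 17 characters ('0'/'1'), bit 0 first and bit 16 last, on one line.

Answer: 01100011011100010

Derivation:
Start: bits=00000000000000000
After insert 'bee': sets bits 2 6 15 -> bits=00100010000000010
After insert 'jay': sets bits 1 9 10 -> bits=01100010011000010
After insert 'rat': sets bits 2 7 11 -> bits=01100011011100010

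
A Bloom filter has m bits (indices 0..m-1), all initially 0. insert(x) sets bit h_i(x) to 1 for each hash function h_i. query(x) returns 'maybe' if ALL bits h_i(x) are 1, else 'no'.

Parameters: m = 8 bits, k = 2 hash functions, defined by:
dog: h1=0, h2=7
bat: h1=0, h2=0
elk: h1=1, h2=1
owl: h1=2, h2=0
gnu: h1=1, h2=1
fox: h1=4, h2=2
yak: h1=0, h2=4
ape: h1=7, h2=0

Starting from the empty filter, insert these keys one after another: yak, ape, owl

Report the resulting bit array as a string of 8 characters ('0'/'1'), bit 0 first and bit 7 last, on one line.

Start: bits=00000000
After insert 'yak': sets bits 0 4 -> bits=10001000
After insert 'ape': sets bits 0 7 -> bits=10001001
After insert 'owl': sets bits 0 2 -> bits=10101001

Answer: 10101001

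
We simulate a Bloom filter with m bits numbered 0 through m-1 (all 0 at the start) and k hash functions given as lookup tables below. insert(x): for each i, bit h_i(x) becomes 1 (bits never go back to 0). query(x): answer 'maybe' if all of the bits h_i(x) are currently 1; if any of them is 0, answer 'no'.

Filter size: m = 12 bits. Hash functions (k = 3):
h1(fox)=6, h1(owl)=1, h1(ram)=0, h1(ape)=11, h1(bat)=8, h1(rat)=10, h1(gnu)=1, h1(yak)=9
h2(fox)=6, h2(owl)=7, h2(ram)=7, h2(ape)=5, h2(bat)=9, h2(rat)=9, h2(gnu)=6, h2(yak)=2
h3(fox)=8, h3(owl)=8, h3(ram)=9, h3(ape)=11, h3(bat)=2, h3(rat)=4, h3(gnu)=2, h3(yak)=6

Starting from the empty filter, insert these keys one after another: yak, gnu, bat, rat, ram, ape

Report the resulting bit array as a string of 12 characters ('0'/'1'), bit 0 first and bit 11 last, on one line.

Answer: 111011111111

Derivation:
Start: bits=000000000000
After insert 'yak': sets bits 2 6 9 -> bits=001000100100
After insert 'gnu': sets bits 1 2 6 -> bits=011000100100
After insert 'bat': sets bits 2 8 9 -> bits=011000101100
After insert 'rat': sets bits 4 9 10 -> bits=011010101110
After insert 'ram': sets bits 0 7 9 -> bits=111010111110
After insert 'ape': sets bits 5 11 -> bits=111011111111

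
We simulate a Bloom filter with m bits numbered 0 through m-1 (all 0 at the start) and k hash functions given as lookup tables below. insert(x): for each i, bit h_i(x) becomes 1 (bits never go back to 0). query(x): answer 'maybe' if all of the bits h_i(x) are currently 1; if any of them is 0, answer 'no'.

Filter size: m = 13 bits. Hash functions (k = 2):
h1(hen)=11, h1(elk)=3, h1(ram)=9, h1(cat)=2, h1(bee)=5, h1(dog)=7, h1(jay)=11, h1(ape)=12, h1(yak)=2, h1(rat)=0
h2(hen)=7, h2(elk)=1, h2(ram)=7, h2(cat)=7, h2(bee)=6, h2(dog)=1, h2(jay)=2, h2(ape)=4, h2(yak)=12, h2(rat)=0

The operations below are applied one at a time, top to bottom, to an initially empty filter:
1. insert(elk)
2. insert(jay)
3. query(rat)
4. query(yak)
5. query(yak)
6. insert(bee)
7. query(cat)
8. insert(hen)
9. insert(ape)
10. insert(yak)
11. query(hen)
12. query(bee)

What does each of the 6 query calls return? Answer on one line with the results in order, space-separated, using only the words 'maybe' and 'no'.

Start: bits=0000000000000
Op 1: insert elk -> sets bits 1 3 -> bits=0101000000000
Op 2: insert jay -> sets bits 2 11 -> bits=0111000000010
Op 3: query rat -> checks bit0=0 (has a 0) -> no
Op 4: query yak -> checks bit2=1, bit12=0 (has a 0) -> no
Op 5: query yak -> checks bit2=1, bit12=0 (has a 0) -> no
Op 6: insert bee -> sets bits 5 6 -> bits=0111011000010
Op 7: query cat -> checks bit2=1, bit7=0 (has a 0) -> no
Op 8: insert hen -> sets bits 7 11 -> bits=0111011100010
Op 9: insert ape -> sets bits 4 12 -> bits=0111111100011
Op 10: insert yak -> sets bits 2 12 -> bits=0111111100011
Op 11: query hen -> checks bit7=1, bit11=1 (all 1) -> maybe
Op 12: query bee -> checks bit5=1, bit6=1 (all 1) -> maybe
Query results in order: no no no no maybe maybe

Answer: no no no no maybe maybe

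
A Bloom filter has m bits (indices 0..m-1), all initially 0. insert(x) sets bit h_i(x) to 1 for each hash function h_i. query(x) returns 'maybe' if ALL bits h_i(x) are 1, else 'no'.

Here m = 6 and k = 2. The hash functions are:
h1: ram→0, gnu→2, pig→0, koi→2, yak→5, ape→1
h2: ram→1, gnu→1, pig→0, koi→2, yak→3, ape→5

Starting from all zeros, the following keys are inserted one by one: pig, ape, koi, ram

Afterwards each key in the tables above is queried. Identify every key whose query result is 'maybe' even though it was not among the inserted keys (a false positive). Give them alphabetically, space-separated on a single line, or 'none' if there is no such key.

Answer: gnu

Derivation:
Start: bits=000000
After insert 'pig': sets bits 0 -> bits=100000
After insert 'ape': sets bits 1 5 -> bits=110001
After insert 'koi': sets bits 2 -> bits=111001
After insert 'ram': sets bits 0 1 -> bits=111001
Not inserted: gnu yak — query each against bits=111001:
query gnu: checks bit1=1, bit2=1 (all 1) -> maybe => FALSE POSITIVE
query yak: checks bit3=0, bit5=1 (has a 0) -> no => not a false positive
False positives (alphabetical): gnu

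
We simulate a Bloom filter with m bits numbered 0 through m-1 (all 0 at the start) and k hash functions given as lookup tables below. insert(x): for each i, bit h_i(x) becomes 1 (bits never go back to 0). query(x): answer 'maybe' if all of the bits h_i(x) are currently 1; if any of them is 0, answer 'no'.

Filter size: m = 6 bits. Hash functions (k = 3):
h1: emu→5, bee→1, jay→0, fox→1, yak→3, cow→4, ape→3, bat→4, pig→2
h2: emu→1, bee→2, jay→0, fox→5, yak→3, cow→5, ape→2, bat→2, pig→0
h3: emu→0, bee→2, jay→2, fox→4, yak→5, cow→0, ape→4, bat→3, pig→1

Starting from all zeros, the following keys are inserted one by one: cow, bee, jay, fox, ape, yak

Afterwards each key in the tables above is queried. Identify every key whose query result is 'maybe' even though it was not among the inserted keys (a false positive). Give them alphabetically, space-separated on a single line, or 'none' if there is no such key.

Start: bits=000000
After insert 'cow': sets bits 0 4 5 -> bits=100011
After insert 'bee': sets bits 1 2 -> bits=111011
After insert 'jay': sets bits 0 2 -> bits=111011
After insert 'fox': sets bits 1 4 5 -> bits=111011
After insert 'ape': sets bits 2 3 4 -> bits=111111
After insert 'yak': sets bits 3 5 -> bits=111111
Not inserted: bat emu pig — query each against bits=111111:
query bat: checks bit2=1, bit3=1, bit4=1 (all 1) -> maybe => FALSE POSITIVE
query emu: checks bit0=1, bit1=1, bit5=1 (all 1) -> maybe => FALSE POSITIVE
query pig: checks bit0=1, bit1=1, bit2=1 (all 1) -> maybe => FALSE POSITIVE
False positives (alphabetical): bat emu pig

Answer: bat emu pig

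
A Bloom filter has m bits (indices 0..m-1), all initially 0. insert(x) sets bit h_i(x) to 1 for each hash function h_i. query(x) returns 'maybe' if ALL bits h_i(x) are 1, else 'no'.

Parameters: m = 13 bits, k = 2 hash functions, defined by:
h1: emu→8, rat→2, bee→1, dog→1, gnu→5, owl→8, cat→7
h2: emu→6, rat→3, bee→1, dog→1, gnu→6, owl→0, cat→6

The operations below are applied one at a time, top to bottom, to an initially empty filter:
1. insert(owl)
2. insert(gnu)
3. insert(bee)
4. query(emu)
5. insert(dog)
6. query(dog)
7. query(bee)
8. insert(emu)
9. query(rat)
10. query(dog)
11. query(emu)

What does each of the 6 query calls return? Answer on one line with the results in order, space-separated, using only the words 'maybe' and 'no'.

Start: bits=0000000000000
Op 1: insert owl -> sets bits 0 8 -> bits=1000000010000
Op 2: insert gnu -> sets bits 5 6 -> bits=1000011010000
Op 3: insert bee -> sets bits 1 -> bits=1100011010000
Op 4: query emu -> checks bit6=1, bit8=1 (all 1) -> maybe
Op 5: insert dog -> sets bits 1 -> bits=1100011010000
Op 6: query dog -> checks bit1=1 (all 1) -> maybe
Op 7: query bee -> checks bit1=1 (all 1) -> maybe
Op 8: insert emu -> sets bits 6 8 -> bits=1100011010000
Op 9: query rat -> checks bit2=0, bit3=0 (has a 0) -> no
Op 10: query dog -> checks bit1=1 (all 1) -> maybe
Op 11: query emu -> checks bit6=1, bit8=1 (all 1) -> maybe
Query results in order: maybe maybe maybe no maybe maybe

Answer: maybe maybe maybe no maybe maybe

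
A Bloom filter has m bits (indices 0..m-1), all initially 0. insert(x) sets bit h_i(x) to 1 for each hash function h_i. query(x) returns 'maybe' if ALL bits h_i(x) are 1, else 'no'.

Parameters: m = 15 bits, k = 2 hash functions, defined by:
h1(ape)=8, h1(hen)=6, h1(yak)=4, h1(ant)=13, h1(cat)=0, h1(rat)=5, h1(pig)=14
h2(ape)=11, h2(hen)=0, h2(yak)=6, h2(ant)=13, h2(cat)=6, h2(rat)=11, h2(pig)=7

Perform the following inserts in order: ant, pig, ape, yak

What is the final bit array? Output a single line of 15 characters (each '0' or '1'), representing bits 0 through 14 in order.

Answer: 000010111001011

Derivation:
Start: bits=000000000000000
After insert 'ant': sets bits 13 -> bits=000000000000010
After insert 'pig': sets bits 7 14 -> bits=000000010000011
After insert 'ape': sets bits 8 11 -> bits=000000011001011
After insert 'yak': sets bits 4 6 -> bits=000010111001011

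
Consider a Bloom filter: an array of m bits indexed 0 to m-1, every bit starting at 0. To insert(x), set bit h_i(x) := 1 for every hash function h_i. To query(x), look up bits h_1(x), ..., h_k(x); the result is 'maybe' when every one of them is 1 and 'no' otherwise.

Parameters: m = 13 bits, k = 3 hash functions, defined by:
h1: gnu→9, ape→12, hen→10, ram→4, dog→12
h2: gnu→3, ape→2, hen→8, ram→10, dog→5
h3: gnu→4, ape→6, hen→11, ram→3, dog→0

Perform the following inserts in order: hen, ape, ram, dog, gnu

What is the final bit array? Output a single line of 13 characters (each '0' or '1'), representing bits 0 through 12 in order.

Answer: 1011111011111

Derivation:
Start: bits=0000000000000
After insert 'hen': sets bits 8 10 11 -> bits=0000000010110
After insert 'ape': sets bits 2 6 12 -> bits=0010001010111
After insert 'ram': sets bits 3 4 10 -> bits=0011101010111
After insert 'dog': sets bits 0 5 12 -> bits=1011111010111
After insert 'gnu': sets bits 3 4 9 -> bits=1011111011111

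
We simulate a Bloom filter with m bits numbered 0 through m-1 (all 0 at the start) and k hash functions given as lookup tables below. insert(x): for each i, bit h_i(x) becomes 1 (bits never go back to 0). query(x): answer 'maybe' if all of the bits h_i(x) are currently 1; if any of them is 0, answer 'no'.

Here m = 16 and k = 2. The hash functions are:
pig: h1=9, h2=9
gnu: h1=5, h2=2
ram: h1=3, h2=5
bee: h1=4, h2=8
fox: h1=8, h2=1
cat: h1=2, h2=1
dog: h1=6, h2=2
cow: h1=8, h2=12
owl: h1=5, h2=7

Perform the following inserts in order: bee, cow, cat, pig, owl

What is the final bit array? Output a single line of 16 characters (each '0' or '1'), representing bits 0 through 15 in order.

Answer: 0110110111001000

Derivation:
Start: bits=0000000000000000
After insert 'bee': sets bits 4 8 -> bits=0000100010000000
After insert 'cow': sets bits 8 12 -> bits=0000100010001000
After insert 'cat': sets bits 1 2 -> bits=0110100010001000
After insert 'pig': sets bits 9 -> bits=0110100011001000
After insert 'owl': sets bits 5 7 -> bits=0110110111001000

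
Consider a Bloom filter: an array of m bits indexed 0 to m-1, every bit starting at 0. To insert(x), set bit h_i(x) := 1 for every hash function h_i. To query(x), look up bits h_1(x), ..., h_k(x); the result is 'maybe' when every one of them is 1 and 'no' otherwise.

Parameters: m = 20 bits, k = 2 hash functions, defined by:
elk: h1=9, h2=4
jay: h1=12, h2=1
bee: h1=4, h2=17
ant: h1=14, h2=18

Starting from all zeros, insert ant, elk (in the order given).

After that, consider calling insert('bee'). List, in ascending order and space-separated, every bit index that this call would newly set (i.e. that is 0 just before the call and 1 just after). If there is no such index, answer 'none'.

Start: bits=00000000000000000000
After insert 'ant': sets bits 14 18 -> bits=00000000000000100010
After insert 'elk': sets bits 4 9 -> bits=00001000010000100010
insert 'bee' would touch bits 4 17; currently bit4=1, bit17=0
Bits that are 0 among those (would change 0->1): 17

Answer: 17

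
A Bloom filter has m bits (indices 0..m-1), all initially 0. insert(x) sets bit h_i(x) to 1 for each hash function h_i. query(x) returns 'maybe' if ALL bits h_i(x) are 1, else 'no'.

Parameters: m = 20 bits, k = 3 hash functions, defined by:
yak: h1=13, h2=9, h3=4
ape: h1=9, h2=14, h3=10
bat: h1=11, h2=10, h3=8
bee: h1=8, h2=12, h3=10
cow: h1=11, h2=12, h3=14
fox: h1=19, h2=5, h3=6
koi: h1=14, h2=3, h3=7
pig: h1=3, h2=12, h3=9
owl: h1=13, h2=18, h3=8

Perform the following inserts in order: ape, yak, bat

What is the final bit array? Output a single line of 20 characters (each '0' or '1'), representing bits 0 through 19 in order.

Start: bits=00000000000000000000
After insert 'ape': sets bits 9 10 14 -> bits=00000000011000100000
After insert 'yak': sets bits 4 9 13 -> bits=00001000011001100000
After insert 'bat': sets bits 8 10 11 -> bits=00001000111101100000

Answer: 00001000111101100000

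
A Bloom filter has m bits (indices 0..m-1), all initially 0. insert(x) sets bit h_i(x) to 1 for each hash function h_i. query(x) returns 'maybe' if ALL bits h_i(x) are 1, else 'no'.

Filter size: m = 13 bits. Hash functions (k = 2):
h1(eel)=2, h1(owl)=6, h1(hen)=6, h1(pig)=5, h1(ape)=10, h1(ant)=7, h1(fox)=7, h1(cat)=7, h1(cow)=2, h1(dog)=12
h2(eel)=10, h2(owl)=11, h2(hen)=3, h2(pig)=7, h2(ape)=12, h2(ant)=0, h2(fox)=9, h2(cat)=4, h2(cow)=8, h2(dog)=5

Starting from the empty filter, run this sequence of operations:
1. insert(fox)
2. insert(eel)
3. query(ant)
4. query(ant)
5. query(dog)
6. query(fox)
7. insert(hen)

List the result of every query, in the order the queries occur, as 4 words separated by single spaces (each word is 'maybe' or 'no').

Answer: no no no maybe

Derivation:
Start: bits=0000000000000
Op 1: insert fox -> sets bits 7 9 -> bits=0000000101000
Op 2: insert eel -> sets bits 2 10 -> bits=0010000101100
Op 3: query ant -> checks bit0=0, bit7=1 (has a 0) -> no
Op 4: query ant -> checks bit0=0, bit7=1 (has a 0) -> no
Op 5: query dog -> checks bit5=0, bit12=0 (has a 0) -> no
Op 6: query fox -> checks bit7=1, bit9=1 (all 1) -> maybe
Op 7: insert hen -> sets bits 3 6 -> bits=0011001101100
Query results in order: no no no maybe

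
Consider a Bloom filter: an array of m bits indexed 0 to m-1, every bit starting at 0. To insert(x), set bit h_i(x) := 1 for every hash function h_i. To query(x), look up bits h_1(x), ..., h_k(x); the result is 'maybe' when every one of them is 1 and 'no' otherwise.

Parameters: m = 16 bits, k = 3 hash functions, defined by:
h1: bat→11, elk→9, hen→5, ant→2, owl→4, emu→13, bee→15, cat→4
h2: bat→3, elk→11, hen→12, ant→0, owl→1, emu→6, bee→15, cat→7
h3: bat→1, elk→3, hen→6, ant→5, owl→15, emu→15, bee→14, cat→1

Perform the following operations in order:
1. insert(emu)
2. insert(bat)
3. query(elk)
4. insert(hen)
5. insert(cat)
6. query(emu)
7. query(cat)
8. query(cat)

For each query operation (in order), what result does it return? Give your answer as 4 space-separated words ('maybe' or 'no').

Start: bits=0000000000000000
Op 1: insert emu -> sets bits 6 13 15 -> bits=0000001000000101
Op 2: insert bat -> sets bits 1 3 11 -> bits=0101001000010101
Op 3: query elk -> checks bit3=1, bit9=0, bit11=1 (has a 0) -> no
Op 4: insert hen -> sets bits 5 6 12 -> bits=0101011000011101
Op 5: insert cat -> sets bits 1 4 7 -> bits=0101111100011101
Op 6: query emu -> checks bit6=1, bit13=1, bit15=1 (all 1) -> maybe
Op 7: query cat -> checks bit1=1, bit4=1, bit7=1 (all 1) -> maybe
Op 8: query cat -> checks bit1=1, bit4=1, bit7=1 (all 1) -> maybe
Query results in order: no maybe maybe maybe

Answer: no maybe maybe maybe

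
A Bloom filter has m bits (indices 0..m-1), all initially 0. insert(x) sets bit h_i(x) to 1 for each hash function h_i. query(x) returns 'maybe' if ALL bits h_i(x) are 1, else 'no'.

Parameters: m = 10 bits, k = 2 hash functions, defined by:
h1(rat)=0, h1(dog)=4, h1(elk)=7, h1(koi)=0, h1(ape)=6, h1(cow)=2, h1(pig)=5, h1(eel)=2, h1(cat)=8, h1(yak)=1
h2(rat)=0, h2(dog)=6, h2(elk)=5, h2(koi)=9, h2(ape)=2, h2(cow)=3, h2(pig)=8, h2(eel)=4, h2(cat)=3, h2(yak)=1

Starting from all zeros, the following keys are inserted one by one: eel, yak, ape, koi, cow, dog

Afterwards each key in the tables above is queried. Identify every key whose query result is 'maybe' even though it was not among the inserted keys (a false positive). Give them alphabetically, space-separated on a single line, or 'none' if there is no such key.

Start: bits=0000000000
After insert 'eel': sets bits 2 4 -> bits=0010100000
After insert 'yak': sets bits 1 -> bits=0110100000
After insert 'ape': sets bits 2 6 -> bits=0110101000
After insert 'koi': sets bits 0 9 -> bits=1110101001
After insert 'cow': sets bits 2 3 -> bits=1111101001
After insert 'dog': sets bits 4 6 -> bits=1111101001
Not inserted: cat elk pig rat — query each against bits=1111101001:
query cat: checks bit3=1, bit8=0 (has a 0) -> no => not a false positive
query elk: checks bit5=0, bit7=0 (has a 0) -> no => not a false positive
query pig: checks bit5=0, bit8=0 (has a 0) -> no => not a false positive
query rat: checks bit0=1 (all 1) -> maybe => FALSE POSITIVE
False positives (alphabetical): rat

Answer: rat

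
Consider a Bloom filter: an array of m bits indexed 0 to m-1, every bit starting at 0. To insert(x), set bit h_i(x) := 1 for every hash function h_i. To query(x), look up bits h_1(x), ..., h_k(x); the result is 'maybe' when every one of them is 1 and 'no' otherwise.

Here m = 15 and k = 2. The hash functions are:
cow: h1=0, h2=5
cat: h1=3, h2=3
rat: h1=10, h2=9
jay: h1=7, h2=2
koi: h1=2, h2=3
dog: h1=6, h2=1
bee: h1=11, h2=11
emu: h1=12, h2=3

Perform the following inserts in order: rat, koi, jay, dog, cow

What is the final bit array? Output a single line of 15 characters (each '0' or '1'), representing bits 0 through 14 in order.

Answer: 111101110110000

Derivation:
Start: bits=000000000000000
After insert 'rat': sets bits 9 10 -> bits=000000000110000
After insert 'koi': sets bits 2 3 -> bits=001100000110000
After insert 'jay': sets bits 2 7 -> bits=001100010110000
After insert 'dog': sets bits 1 6 -> bits=011100110110000
After insert 'cow': sets bits 0 5 -> bits=111101110110000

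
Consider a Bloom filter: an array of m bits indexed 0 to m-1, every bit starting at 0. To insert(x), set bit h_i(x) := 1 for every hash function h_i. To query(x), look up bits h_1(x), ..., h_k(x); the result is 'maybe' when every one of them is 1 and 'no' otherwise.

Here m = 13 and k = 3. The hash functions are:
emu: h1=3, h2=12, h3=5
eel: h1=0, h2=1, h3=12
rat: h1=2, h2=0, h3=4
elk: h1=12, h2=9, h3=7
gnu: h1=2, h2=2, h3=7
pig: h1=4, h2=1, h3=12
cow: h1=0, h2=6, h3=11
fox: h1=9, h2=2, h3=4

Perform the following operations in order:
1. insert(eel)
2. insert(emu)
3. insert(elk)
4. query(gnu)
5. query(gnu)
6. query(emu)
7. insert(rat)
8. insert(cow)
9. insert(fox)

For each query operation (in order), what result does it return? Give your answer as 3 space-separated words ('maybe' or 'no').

Start: bits=0000000000000
Op 1: insert eel -> sets bits 0 1 12 -> bits=1100000000001
Op 2: insert emu -> sets bits 3 5 12 -> bits=1101010000001
Op 3: insert elk -> sets bits 7 9 12 -> bits=1101010101001
Op 4: query gnu -> checks bit2=0, bit7=1 (has a 0) -> no
Op 5: query gnu -> checks bit2=0, bit7=1 (has a 0) -> no
Op 6: query emu -> checks bit3=1, bit5=1, bit12=1 (all 1) -> maybe
Op 7: insert rat -> sets bits 0 2 4 -> bits=1111110101001
Op 8: insert cow -> sets bits 0 6 11 -> bits=1111111101011
Op 9: insert fox -> sets bits 2 4 9 -> bits=1111111101011
Query results in order: no no maybe

Answer: no no maybe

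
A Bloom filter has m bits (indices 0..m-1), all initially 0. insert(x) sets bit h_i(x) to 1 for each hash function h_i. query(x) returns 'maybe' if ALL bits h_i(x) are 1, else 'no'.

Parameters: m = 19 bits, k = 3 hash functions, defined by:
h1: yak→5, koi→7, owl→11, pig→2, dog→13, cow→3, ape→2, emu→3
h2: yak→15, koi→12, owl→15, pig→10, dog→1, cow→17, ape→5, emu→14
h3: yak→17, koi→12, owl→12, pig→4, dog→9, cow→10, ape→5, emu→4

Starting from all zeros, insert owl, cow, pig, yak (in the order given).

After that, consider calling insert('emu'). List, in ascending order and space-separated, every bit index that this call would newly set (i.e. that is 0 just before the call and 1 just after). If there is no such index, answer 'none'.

Start: bits=0000000000000000000
After insert 'owl': sets bits 11 12 15 -> bits=0000000000011001000
After insert 'cow': sets bits 3 10 17 -> bits=0001000000111001010
After insert 'pig': sets bits 2 4 10 -> bits=0011100000111001010
After insert 'yak': sets bits 5 15 17 -> bits=0011110000111001010
insert 'emu' would touch bits 3 4 14; currently bit3=1, bit4=1, bit14=0
Bits that are 0 among those (would change 0->1): 14

Answer: 14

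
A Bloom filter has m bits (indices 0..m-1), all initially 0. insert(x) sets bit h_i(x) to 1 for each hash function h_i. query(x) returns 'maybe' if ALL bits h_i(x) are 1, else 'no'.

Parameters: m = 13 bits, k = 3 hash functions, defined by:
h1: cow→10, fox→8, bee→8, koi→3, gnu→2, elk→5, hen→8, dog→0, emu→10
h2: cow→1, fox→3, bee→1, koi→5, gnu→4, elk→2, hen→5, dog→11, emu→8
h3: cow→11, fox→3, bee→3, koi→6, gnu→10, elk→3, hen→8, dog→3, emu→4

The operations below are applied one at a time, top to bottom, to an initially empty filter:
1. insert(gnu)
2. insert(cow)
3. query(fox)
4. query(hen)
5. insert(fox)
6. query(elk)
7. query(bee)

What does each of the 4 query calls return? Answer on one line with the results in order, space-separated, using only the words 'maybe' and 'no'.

Start: bits=0000000000000
Op 1: insert gnu -> sets bits 2 4 10 -> bits=0010100000100
Op 2: insert cow -> sets bits 1 10 11 -> bits=0110100000110
Op 3: query fox -> checks bit3=0, bit8=0 (has a 0) -> no
Op 4: query hen -> checks bit5=0, bit8=0 (has a 0) -> no
Op 5: insert fox -> sets bits 3 8 -> bits=0111100010110
Op 6: query elk -> checks bit2=1, bit3=1, bit5=0 (has a 0) -> no
Op 7: query bee -> checks bit1=1, bit3=1, bit8=1 (all 1) -> maybe
Query results in order: no no no maybe

Answer: no no no maybe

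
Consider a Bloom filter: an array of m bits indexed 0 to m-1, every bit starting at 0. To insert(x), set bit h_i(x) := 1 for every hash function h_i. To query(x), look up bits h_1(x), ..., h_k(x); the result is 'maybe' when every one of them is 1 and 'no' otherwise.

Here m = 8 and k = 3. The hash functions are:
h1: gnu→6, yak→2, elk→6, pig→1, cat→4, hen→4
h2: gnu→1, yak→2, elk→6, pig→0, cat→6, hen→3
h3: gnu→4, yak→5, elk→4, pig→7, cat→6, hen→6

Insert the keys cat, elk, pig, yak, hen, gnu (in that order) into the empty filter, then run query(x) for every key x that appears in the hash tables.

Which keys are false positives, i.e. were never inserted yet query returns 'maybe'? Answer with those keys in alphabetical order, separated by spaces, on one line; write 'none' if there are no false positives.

Answer: none

Derivation:
Start: bits=00000000
After insert 'cat': sets bits 4 6 -> bits=00001010
After insert 'elk': sets bits 4 6 -> bits=00001010
After insert 'pig': sets bits 0 1 7 -> bits=11001011
After insert 'yak': sets bits 2 5 -> bits=11101111
After insert 'hen': sets bits 3 4 6 -> bits=11111111
After insert 'gnu': sets bits 1 4 6 -> bits=11111111
Not inserted: (none) — query each against bits=11111111:
False positives (alphabetical): none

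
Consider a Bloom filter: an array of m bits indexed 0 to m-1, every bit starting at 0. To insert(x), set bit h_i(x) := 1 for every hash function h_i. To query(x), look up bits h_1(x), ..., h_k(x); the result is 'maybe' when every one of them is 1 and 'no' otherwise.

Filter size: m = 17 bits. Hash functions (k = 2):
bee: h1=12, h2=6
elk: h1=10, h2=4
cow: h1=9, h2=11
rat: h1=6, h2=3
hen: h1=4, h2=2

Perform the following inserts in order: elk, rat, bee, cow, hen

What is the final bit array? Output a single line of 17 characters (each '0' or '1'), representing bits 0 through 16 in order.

Answer: 00111010011110000

Derivation:
Start: bits=00000000000000000
After insert 'elk': sets bits 4 10 -> bits=00001000001000000
After insert 'rat': sets bits 3 6 -> bits=00011010001000000
After insert 'bee': sets bits 6 12 -> bits=00011010001010000
After insert 'cow': sets bits 9 11 -> bits=00011010011110000
After insert 'hen': sets bits 2 4 -> bits=00111010011110000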